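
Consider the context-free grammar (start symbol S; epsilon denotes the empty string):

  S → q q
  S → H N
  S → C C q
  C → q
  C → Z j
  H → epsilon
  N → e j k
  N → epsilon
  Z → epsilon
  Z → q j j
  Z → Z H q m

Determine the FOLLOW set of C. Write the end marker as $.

In S → C C q: add FIRST(C q) = { j, q }.
In S → C C q: add FIRST(q) = { q }.
Union: FOLLOW(C) = { j, q }.

{ j, q }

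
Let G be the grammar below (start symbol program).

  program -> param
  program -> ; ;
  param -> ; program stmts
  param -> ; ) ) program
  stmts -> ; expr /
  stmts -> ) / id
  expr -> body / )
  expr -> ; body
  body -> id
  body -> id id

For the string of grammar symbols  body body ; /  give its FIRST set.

Add FIRST(body) = { id }; body is not nullable, stop.

{ id }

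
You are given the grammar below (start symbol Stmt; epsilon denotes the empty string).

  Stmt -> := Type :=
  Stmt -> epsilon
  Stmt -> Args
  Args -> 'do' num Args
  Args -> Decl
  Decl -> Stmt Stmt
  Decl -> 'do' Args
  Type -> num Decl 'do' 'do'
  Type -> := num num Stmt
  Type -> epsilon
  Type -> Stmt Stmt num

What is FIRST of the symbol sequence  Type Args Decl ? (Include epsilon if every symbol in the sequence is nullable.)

{ 'do', :=, num, epsilon }

Add FIRST(Type)\{epsilon} = { 'do', :=, num }; Type is nullable, continue.
Add FIRST(Args)\{epsilon} = { 'do', := }; Args is nullable, continue.
Add FIRST(Decl)\{epsilon} = { 'do', := }; Decl is nullable, continue.
Every symbol is nullable, so include epsilon.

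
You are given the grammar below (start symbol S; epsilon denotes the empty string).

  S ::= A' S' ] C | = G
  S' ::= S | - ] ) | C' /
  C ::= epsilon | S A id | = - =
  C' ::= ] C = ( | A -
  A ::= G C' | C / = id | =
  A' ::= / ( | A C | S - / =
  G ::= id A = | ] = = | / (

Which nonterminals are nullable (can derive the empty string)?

{ C }

Directly nullable (have an epsilon-production): C.
No other nonterminal has a production whose RHS symbols are all nullable.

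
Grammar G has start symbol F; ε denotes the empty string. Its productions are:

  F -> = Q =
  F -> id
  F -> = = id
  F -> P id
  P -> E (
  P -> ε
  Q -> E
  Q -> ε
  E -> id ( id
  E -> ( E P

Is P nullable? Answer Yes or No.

P has an ε-production, so P ⇒ ε.

Yes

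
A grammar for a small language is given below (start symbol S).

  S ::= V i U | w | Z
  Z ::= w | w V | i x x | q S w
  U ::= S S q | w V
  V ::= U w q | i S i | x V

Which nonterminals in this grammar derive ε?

No nonterminal has an empty production or an RHS whose symbols are all nullable.

{ } (none)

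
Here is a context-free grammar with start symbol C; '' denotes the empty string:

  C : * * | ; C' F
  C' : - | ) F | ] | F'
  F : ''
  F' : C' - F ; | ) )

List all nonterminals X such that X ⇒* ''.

Directly nullable (have an ''-production): F.
No other nonterminal has a production whose RHS symbols are all nullable.

{ F }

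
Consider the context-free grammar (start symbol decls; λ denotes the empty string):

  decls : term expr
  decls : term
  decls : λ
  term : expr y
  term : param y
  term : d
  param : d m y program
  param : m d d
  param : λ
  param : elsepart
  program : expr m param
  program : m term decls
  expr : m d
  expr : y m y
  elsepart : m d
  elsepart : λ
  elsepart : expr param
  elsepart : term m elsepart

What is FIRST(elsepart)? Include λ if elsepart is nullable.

{ d, m, y, λ }

elsepart : m d contributes {m}.
elsepart : λ contributes λ.
From elsepart : expr param: add FIRST(expr) = { m, y }.
From elsepart : term m elsepart: add FIRST(term) = { d, m, y }.
Union: FIRST(elsepart) = { d, m, y, λ }.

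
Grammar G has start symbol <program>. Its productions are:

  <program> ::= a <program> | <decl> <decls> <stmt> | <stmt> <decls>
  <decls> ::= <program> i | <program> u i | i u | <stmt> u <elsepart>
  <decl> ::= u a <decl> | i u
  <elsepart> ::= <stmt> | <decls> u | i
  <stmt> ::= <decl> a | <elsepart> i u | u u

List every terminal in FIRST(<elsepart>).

{ a, i, u }

From <elsepart> ::= <stmt>: add FIRST(<stmt>) = { a, i, u }.
From <elsepart> ::= <decls> u: add FIRST(<decls>) = { a, i, u }.
<elsepart> ::= i contributes {i}.
Union: FIRST(<elsepart>) = { a, i, u }.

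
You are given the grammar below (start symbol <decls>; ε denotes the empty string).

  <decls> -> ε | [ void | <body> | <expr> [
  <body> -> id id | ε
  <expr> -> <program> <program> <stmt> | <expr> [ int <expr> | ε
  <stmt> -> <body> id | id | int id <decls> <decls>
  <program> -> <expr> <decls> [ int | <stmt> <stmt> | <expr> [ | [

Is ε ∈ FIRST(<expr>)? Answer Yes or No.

<expr> has an ε-production, so <expr> ⇒ ε.

Yes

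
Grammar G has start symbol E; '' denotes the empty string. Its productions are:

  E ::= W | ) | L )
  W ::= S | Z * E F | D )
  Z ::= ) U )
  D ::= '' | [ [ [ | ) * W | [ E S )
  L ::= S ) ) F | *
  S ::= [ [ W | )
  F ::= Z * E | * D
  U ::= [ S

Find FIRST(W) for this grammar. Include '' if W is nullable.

From W ::= S: add FIRST(S) = { ), [ }.
From W ::= Z * E F: add FIRST(Z) = { ) }.
From W ::= D ): D nullable, take FIRST(D) ∪ {)} = { ), [ }.
Union: FIRST(W) = { ), [ }.

{ ), [ }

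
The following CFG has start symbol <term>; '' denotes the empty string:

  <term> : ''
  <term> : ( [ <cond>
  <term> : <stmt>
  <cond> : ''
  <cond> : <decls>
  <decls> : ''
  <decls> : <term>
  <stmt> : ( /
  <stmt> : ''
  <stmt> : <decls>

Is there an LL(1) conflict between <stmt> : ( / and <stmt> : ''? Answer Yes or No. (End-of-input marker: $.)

FIRST(( /) = { ( } and FIRST('') = { '' }.
The second is nullable but FOLLOW(<stmt>) = { $ } is disjoint from FIRST of the first.

No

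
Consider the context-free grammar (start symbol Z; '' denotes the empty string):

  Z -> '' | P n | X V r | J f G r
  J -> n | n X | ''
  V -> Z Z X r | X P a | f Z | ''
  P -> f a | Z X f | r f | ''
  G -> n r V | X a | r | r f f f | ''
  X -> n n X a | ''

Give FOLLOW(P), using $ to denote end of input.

{ a, n }

In Z -> P n: add FIRST(n) = { n }.
In V -> X P a: add FIRST(a) = { a }.
Union: FOLLOW(P) = { a, n }.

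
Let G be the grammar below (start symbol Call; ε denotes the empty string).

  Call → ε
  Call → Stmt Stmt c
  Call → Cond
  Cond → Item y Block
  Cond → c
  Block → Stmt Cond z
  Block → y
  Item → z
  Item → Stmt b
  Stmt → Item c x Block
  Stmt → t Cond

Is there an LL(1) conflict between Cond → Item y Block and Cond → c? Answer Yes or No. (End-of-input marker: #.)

FIRST(Item y Block) = { t, z } and FIRST(c) = { c }.
The FIRST sets are disjoint and neither alternative is nullable — no conflict.

No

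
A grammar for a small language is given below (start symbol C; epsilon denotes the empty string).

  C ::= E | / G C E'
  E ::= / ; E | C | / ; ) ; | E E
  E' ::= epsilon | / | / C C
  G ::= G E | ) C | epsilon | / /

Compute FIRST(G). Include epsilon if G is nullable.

{ ), /, epsilon }

From G ::= G E: G nullable, take FIRST(G) ∪ FIRST(E) = { ), / }.
G ::= ) C contributes {)}.
G ::= epsilon contributes epsilon.
G ::= / / contributes {/}.
Union: FIRST(G) = { ), /, epsilon }.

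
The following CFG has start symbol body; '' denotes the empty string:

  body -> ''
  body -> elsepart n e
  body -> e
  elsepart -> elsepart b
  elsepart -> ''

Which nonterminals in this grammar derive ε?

{ body, elsepart }

Directly nullable (have an ''-production): body, elsepart.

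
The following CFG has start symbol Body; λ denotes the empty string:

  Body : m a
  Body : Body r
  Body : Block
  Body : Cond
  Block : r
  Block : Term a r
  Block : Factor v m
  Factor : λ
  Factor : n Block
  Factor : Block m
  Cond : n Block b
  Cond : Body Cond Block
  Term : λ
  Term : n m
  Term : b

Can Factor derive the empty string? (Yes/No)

Factor has an λ-production, so Factor ⇒ λ.

Yes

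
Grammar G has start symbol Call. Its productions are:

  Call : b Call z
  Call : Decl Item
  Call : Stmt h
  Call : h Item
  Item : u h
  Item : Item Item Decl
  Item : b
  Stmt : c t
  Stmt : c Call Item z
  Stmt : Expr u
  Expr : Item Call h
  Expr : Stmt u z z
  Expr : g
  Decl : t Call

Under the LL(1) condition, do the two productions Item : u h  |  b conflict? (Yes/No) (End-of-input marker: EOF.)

FIRST(u h) = { u } and FIRST(b) = { b }.
The FIRST sets are disjoint and neither alternative is nullable — no conflict.

No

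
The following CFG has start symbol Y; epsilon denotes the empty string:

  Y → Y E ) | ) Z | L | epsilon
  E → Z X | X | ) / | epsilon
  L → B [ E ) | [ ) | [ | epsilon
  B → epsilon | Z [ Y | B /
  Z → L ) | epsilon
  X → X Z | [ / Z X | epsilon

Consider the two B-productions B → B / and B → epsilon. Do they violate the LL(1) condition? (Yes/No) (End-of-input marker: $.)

Yes

FIRST(B /) = { ), /, [ } and FIRST(epsilon) = { epsilon }.
The second alternative is nullable and FOLLOW(B) = { /, [ } shares / with FIRST of the first — conflict.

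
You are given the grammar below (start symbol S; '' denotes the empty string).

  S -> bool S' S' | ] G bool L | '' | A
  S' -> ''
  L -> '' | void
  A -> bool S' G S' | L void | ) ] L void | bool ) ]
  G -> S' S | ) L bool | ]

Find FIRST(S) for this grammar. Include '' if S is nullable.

S -> bool S' S' contributes {bool}.
S -> ] G bool L contributes {]}.
S -> '' contributes ''.
From S -> A: add FIRST(A) = { ), bool, void }.
Union: FIRST(S) = { ), ], bool, void, '' }.

{ ), ], bool, void, '' }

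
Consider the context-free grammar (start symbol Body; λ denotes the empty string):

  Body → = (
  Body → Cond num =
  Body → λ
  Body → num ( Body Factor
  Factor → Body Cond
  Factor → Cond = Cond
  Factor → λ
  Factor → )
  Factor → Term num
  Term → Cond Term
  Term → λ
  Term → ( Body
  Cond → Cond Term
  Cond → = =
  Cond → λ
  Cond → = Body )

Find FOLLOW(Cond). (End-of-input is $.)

{ $, (, ), =, num }

In Body → Cond num =: add FIRST(num =) = { num }.
In Factor → Body Cond: Cond is at the end, add FOLLOW(Factor) = { $, (, ), =, num }.
In Factor → Cond = Cond: add FIRST(= Cond) = { = }.
In Factor → Cond = Cond: Cond is at the end, add FOLLOW(Factor) = { $, (, ), =, num }.
In Term → Cond Term: add FIRST(Term)\{λ} = { (, = }.
  Since Term is nullable, also add FOLLOW(Term) = { $, (, ), =, num }.
In Cond → Cond Term: add FIRST(Term)\{λ} = { (, = }.
  Since Term is nullable, also add FOLLOW(Cond) = { $, (, ), =, num }.
Union: FOLLOW(Cond) = { $, (, ), =, num }.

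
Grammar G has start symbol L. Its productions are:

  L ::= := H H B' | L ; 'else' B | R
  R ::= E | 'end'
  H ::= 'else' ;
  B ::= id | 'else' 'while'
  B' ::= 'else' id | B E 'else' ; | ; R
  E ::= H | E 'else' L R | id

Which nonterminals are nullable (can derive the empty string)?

No nonterminal has an empty production or an RHS whose symbols are all nullable.

{ } (none)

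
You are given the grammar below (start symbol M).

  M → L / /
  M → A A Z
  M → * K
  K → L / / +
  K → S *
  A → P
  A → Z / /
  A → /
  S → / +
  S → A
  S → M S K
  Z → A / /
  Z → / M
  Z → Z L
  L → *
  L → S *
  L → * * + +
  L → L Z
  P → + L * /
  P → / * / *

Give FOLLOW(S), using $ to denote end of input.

{ *, +, / }

In K → S *: add FIRST(*) = { * }.
In S → M S K: add FIRST(K) = { *, +, / }.
In L → S *: add FIRST(*) = { * }.
Union: FOLLOW(S) = { *, +, / }.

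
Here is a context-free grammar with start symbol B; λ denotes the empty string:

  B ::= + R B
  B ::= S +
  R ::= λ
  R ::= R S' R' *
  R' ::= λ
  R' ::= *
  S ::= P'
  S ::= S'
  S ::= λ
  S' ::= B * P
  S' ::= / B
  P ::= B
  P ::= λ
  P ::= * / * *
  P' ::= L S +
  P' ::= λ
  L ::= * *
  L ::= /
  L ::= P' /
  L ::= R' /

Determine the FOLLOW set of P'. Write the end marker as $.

In S ::= P': P' is at the end, add FOLLOW(S) = { + }.
In L ::= P' /: add FIRST(/) = { / }.
Union: FOLLOW(P') = { +, / }.

{ +, / }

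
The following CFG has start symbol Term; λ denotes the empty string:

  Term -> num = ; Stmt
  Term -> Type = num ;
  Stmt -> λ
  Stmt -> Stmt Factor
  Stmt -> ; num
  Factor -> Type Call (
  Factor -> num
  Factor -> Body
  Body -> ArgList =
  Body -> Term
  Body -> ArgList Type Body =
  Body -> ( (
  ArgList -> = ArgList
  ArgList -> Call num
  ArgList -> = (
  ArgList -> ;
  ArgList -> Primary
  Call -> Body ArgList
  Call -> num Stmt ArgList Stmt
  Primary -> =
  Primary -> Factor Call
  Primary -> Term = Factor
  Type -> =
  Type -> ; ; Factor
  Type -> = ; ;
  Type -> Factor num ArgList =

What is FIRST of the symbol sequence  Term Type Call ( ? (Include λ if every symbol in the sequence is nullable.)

Add FIRST(Term) = { (, ;, =, num }; Term is not nullable, stop.

{ (, ;, =, num }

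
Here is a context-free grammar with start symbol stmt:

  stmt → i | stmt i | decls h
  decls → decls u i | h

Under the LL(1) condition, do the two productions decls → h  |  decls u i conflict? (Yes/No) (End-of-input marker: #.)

Yes

FIRST(h) = { h } and FIRST(decls u i) = { h }.
Both contain h, so the two alternatives are not disjoint — LL(1) conflict.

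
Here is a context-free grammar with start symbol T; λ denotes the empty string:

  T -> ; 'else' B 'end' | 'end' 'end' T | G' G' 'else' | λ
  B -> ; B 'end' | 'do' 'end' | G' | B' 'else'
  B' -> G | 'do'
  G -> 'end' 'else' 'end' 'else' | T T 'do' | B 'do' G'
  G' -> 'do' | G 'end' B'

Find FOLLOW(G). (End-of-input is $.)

In B' -> G: G is at the end, add FOLLOW(B') = { 'do', 'else', 'end', ; }.
In G' -> G 'end' B': add FIRST('end' B') = { 'end' }.
Union: FOLLOW(G) = { 'do', 'else', 'end', ; }.

{ 'do', 'else', 'end', ; }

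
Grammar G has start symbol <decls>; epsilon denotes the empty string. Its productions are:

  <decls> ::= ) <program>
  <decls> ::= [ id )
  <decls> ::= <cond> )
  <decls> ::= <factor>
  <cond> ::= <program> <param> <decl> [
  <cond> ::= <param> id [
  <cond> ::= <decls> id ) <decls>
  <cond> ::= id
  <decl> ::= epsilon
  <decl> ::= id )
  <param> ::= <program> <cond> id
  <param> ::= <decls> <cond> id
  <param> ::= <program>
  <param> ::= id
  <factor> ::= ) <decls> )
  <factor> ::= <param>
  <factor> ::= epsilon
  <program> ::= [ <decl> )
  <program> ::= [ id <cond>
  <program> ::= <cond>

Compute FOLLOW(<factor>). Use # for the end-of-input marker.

In <decls> ::= <factor>: <factor> is at the end, add FOLLOW(<decls>) = { #, ), [, id }.
Union: FOLLOW(<factor>) = { #, ), [, id }.

{ #, ), [, id }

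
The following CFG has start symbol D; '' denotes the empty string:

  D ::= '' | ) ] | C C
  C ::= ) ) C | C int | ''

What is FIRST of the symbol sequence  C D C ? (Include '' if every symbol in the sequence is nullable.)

Add FIRST(C)\{''} = { ), int }; C is nullable, continue.
Add FIRST(D)\{''} = { ), int }; D is nullable, continue.
Add FIRST(C)\{''} = { ), int }; C is nullable, continue.
Every symbol is nullable, so include ''.

{ ), int, '' }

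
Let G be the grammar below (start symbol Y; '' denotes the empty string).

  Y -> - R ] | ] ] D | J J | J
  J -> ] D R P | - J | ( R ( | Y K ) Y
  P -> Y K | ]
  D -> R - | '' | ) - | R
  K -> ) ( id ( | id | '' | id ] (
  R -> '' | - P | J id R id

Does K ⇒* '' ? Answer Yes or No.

K has an ''-production, so K ⇒ ''.

Yes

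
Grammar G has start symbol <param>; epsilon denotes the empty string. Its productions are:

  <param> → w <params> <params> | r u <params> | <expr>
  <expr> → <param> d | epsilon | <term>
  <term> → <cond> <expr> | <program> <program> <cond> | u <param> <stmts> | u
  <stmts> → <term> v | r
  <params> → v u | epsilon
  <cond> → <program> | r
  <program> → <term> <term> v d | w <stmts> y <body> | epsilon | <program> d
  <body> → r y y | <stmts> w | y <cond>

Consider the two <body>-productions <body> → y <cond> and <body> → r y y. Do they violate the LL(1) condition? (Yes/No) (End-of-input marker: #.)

No

FIRST(y <cond>) = { y } and FIRST(r y y) = { r }.
The FIRST sets are disjoint and neither alternative is nullable — no conflict.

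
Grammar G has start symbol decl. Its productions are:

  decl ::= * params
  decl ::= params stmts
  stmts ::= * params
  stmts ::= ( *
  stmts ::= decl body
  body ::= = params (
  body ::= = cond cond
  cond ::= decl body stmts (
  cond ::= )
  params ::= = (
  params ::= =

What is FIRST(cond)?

From cond ::= decl body stmts (: add FIRST(decl) = { *, = }.
cond ::= ) contributes {)}.
Union: FIRST(cond) = { ), *, = }.

{ ), *, = }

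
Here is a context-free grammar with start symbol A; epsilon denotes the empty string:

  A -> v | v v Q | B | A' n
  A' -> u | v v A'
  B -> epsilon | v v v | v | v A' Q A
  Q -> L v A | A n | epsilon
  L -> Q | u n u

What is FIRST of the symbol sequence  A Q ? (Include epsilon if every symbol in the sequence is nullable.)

{ n, u, v, epsilon }

Add FIRST(A)\{epsilon} = { u, v }; A is nullable, continue.
Add FIRST(Q)\{epsilon} = { n, u, v }; Q is nullable, continue.
Every symbol is nullable, so include epsilon.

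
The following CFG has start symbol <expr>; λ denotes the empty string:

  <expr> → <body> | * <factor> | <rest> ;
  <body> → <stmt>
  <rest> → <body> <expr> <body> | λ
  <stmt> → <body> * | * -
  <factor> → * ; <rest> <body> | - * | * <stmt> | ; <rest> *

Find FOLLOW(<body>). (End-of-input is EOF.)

In <expr> → <body>: <body> is at the end, add FOLLOW(<expr>) = { EOF, * }.
In <rest> → <body> <expr> <body>: add FIRST(<expr> <body>) = { *, ; }.
In <rest> → <body> <expr> <body>: <body> is at the end, add FOLLOW(<rest>) = { *, ; }.
In <stmt> → <body> *: add FIRST(*) = { * }.
In <factor> → * ; <rest> <body>: <body> is at the end, add FOLLOW(<factor>) = { EOF, * }.
Union: FOLLOW(<body>) = { EOF, *, ; }.

{ EOF, *, ; }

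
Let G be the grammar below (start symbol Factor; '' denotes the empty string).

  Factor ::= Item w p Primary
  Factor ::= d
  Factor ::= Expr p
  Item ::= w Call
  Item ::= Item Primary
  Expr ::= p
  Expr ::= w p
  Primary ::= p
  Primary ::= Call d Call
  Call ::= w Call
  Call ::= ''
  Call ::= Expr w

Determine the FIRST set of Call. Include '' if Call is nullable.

Call ::= w Call contributes {w}.
Call ::= '' contributes ''.
From Call ::= Expr w: add FIRST(Expr) = { p, w }.
Union: FIRST(Call) = { p, w, '' }.

{ p, w, '' }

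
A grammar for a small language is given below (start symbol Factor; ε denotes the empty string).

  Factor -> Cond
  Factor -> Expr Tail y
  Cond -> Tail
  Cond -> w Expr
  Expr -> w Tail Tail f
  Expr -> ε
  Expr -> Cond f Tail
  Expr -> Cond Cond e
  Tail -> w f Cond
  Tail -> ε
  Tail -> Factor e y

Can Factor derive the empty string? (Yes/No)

Factor -> Cond and each of Cond is nullable, so Factor ⇒* ε.

Yes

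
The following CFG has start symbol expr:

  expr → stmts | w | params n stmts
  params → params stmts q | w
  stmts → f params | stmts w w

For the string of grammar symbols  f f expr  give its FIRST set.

{ f }

f is a terminal; add {f} and stop.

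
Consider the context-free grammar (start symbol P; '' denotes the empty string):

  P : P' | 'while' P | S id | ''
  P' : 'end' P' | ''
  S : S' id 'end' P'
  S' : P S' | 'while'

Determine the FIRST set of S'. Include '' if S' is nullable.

{ 'end', 'while' }

From S' : P S': P nullable, take FIRST(P) ∪ FIRST(S') = { 'end', 'while' }.
S' : 'while' contributes {'while'}.
Union: FIRST(S') = { 'end', 'while' }.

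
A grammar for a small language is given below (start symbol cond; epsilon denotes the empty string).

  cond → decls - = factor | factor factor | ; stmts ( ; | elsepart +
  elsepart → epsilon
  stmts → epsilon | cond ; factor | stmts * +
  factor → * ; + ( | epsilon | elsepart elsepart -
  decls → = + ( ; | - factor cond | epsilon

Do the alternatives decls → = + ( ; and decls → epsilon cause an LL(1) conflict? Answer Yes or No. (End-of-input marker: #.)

FIRST(= + ( ;) = { = } and FIRST(epsilon) = { epsilon }.
The second is nullable but FOLLOW(decls) = { - } is disjoint from FIRST of the first.

No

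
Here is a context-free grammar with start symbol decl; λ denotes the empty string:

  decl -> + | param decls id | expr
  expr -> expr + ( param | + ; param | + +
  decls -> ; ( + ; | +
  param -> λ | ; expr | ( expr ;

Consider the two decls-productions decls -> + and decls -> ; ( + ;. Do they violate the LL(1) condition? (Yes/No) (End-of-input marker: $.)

No

FIRST(+) = { + } and FIRST(; ( + ;) = { ; }.
The FIRST sets are disjoint and neither alternative is nullable — no conflict.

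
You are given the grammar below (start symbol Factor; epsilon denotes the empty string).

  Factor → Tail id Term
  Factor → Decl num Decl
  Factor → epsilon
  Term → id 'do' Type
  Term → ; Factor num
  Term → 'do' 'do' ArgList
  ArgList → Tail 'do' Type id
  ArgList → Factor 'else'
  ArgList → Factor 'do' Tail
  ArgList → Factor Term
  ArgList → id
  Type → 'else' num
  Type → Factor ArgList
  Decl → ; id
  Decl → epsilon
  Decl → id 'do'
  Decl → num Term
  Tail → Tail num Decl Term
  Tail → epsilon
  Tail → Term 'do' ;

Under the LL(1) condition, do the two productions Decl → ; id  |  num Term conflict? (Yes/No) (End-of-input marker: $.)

FIRST(; id) = { ; } and FIRST(num Term) = { num }.
The FIRST sets are disjoint and neither alternative is nullable — no conflict.

No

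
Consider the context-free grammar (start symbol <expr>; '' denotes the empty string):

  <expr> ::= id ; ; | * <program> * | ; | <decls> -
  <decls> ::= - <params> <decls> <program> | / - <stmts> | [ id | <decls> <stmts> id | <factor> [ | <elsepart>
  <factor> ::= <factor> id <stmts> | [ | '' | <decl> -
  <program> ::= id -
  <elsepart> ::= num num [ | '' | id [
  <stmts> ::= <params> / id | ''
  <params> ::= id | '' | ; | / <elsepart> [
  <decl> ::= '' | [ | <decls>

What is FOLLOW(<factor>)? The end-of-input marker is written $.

In <decls> ::= <factor> [: add FIRST([) = { [ }.
In <factor> ::= <factor> id <stmts>: add FIRST(id <stmts>) = { id }.
Union: FOLLOW(<factor>) = { [, id }.

{ [, id }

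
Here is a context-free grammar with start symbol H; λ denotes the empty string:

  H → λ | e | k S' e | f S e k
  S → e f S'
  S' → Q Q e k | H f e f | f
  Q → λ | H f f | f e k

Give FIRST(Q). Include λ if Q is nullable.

Q → λ contributes λ.
From Q → H f f: H nullable, take FIRST(H) ∪ {f} = { e, f, k }.
Q → f e k contributes {f}.
Union: FIRST(Q) = { e, f, k, λ }.

{ e, f, k, λ }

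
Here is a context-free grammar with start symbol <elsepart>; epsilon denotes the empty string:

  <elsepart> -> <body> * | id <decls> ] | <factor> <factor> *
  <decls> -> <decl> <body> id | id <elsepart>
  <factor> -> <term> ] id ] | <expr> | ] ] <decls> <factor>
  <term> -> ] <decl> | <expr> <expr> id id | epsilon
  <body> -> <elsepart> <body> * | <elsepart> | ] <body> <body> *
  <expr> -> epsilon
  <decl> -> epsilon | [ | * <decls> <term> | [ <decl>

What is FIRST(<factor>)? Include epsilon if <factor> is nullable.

From <factor> -> <term> ] id ]: <term> nullable, take FIRST(<term>) ∪ {]} = { ], id }.
From <factor> -> <expr>: add FIRST(<expr>) = { epsilon } (including epsilon since <expr> is nullable).
<factor> -> ] ] <decls> <factor> contributes {]}.
Union: FIRST(<factor>) = { ], id, epsilon }.

{ ], id, epsilon }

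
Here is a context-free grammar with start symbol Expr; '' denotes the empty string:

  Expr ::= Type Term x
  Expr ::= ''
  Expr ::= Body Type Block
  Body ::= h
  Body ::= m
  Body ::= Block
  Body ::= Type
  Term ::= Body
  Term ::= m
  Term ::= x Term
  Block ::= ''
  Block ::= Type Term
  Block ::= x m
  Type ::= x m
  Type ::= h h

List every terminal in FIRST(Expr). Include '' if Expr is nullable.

{ h, m, x, '' }

From Expr ::= Type Term x: add FIRST(Type) = { h, x }.
Expr ::= '' contributes ''.
From Expr ::= Body Type Block: Body nullable, take FIRST(Body) ∪ FIRST(Type) = { h, m, x }.
Union: FIRST(Expr) = { h, m, x, '' }.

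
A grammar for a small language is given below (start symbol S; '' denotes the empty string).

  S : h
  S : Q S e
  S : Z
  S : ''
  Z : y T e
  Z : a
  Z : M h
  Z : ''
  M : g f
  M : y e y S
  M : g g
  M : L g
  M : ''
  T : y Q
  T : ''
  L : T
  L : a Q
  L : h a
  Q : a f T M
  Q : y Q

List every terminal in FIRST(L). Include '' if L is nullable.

{ a, h, y, '' }

From L : T: add FIRST(T) = { y, '' } (including '' since T is nullable).
L : a Q contributes {a}.
L : h a contributes {h}.
Union: FIRST(L) = { a, h, y, '' }.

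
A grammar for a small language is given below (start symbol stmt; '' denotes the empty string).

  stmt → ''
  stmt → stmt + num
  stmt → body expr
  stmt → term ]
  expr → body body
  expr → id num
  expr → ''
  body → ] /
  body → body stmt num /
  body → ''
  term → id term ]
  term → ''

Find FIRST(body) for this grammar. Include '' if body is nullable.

{ +, ], id, num, '' }

body → ] / contributes {]}.
From body → body stmt num /: body, stmt nullable, take FIRST(body) ∪ FIRST(stmt) ∪ {num} = { +, ], id, num }.
body → '' contributes ''.
Union: FIRST(body) = { +, ], id, num, '' }.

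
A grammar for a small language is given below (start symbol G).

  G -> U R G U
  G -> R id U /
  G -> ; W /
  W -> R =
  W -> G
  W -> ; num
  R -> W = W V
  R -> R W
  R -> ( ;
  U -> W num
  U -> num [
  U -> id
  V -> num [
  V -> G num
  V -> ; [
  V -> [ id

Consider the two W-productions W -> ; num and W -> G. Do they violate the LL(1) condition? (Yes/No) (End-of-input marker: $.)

FIRST(; num) = { ; } and FIRST(G) = { (, ;, id, num }.
Both contain ;, so the two alternatives are not disjoint — LL(1) conflict.

Yes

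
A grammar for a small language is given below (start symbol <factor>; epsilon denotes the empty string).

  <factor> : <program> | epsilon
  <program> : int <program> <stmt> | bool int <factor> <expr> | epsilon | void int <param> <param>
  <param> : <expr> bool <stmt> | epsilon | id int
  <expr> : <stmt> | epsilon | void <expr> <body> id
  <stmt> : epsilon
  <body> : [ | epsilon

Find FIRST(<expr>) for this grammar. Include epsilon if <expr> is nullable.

From <expr> : <stmt>: add FIRST(<stmt>) = { epsilon } (including epsilon since <stmt> is nullable).
<expr> : epsilon contributes epsilon.
<expr> : void <expr> <body> id contributes {void}.
Union: FIRST(<expr>) = { void, epsilon }.

{ void, epsilon }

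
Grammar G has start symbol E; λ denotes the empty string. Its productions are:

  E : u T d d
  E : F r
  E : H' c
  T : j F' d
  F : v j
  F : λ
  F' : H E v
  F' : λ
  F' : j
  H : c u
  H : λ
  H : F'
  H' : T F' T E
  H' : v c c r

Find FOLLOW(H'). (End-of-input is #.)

{ c }

In E : H' c: add FIRST(c) = { c }.
Union: FOLLOW(H') = { c }.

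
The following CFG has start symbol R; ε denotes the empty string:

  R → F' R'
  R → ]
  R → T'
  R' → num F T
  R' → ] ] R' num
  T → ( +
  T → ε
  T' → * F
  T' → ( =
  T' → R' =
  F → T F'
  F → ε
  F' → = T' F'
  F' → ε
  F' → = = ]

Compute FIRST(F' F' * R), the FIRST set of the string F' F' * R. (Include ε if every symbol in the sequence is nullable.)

Add FIRST(F')\{ε} = { = }; F' is nullable, continue.
Add FIRST(F')\{ε} = { = }; F' is nullable, continue.
* is a terminal; add {*} and stop.

{ *, = }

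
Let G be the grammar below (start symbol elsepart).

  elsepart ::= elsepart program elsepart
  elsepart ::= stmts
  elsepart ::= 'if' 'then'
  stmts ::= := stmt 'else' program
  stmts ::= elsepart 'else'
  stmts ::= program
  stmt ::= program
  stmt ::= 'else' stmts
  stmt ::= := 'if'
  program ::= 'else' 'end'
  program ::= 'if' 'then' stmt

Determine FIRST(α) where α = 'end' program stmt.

{ 'end' }

'end' is a terminal; add {'end'} and stop.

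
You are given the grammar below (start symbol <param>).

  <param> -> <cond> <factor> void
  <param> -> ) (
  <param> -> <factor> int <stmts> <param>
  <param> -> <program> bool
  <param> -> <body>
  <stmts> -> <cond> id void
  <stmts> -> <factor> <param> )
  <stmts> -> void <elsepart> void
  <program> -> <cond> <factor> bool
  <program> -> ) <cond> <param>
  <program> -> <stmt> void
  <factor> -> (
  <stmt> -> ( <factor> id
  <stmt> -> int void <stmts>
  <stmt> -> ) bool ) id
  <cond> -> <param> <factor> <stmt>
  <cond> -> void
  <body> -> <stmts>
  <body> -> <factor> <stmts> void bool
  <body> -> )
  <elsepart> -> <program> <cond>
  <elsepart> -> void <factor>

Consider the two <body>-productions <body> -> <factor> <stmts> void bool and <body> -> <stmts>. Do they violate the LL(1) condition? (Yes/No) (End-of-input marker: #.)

FIRST(<factor> <stmts> void bool) = { ( } and FIRST(<stmts>) = { (, ), int, void }.
Both contain (, so the two alternatives are not disjoint — LL(1) conflict.

Yes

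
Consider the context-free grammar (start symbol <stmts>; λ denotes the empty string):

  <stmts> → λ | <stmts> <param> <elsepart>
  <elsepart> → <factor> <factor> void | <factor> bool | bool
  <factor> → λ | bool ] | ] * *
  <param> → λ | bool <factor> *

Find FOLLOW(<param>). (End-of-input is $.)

{ ], bool, void }

In <stmts> → <stmts> <param> <elsepart>: add FIRST(<elsepart>) = { ], bool, void }.
Union: FOLLOW(<param>) = { ], bool, void }.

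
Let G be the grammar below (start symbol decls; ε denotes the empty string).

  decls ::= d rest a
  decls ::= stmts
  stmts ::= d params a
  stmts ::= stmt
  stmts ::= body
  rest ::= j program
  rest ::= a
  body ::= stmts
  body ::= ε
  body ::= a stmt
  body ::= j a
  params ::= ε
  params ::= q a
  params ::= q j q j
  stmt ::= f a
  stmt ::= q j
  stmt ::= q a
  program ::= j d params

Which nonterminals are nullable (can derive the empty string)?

{ body, decls, params, stmts }

Directly nullable (have an ε-production): body, params.
stmts ::= body with every symbol nullable, so stmts is nullable.
decls ::= stmts with every symbol nullable, so decls is nullable.
No other nonterminal has a production whose RHS symbols are all nullable.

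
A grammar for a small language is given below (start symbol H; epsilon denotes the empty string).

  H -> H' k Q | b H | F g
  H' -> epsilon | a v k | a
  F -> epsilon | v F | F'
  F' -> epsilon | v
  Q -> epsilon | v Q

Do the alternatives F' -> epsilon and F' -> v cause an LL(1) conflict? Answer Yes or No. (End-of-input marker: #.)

FIRST(epsilon) = { epsilon } and FIRST(v) = { v }.
The first is nullable but FOLLOW(F') = { g } is disjoint from FIRST of the second.

No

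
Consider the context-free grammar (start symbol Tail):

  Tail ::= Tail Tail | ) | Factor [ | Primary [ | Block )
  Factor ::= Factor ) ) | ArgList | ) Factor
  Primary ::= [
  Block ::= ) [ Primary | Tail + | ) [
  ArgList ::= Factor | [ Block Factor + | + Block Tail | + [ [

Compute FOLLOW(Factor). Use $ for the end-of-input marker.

In Tail ::= Factor [: add FIRST([) = { [ }.
In Factor ::= Factor ) ): add FIRST() )) = { ) }.
In Factor ::= ) Factor: Factor is at the end, add FOLLOW(Factor) = { ), +, [ }.
In ArgList ::= Factor: Factor is at the end, add FOLLOW(ArgList) = { ), +, [ }.
In ArgList ::= [ Block Factor +: add FIRST(+) = { + }.
Union: FOLLOW(Factor) = { ), +, [ }.

{ ), +, [ }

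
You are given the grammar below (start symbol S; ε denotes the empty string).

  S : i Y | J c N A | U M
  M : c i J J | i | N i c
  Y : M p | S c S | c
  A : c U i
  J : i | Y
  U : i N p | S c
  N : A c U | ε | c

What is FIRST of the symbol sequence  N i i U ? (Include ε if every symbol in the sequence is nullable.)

Add FIRST(N)\{ε} = { c }; N is nullable, continue.
i is a terminal; add {i} and stop.

{ c, i }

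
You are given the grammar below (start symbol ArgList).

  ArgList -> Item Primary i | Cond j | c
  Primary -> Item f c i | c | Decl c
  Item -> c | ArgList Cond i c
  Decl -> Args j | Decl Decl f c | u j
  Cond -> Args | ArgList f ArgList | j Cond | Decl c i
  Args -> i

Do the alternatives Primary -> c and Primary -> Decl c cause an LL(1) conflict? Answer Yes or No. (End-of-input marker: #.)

FIRST(c) = { c } and FIRST(Decl c) = { i, u }.
The FIRST sets are disjoint and neither alternative is nullable — no conflict.

No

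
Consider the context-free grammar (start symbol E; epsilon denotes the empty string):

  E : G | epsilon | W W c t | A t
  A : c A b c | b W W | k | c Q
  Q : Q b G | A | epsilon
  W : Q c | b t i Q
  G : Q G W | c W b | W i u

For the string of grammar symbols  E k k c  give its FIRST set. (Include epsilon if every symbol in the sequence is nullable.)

{ b, c, k }

Add FIRST(E)\{epsilon} = { b, c, k }; E is nullable, continue.
k is a terminal; add {k} and stop.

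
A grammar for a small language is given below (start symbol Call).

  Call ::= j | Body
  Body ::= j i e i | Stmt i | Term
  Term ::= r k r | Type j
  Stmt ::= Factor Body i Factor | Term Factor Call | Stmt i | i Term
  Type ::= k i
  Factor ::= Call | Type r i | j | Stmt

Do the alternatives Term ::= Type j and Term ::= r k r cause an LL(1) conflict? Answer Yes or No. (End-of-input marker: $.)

No

FIRST(Type j) = { k } and FIRST(r k r) = { r }.
The FIRST sets are disjoint and neither alternative is nullable — no conflict.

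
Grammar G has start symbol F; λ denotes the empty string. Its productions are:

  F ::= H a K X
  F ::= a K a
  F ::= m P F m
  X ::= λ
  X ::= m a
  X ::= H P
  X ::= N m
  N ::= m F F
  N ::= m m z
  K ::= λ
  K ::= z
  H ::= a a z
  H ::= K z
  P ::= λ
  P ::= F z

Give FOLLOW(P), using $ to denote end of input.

In F ::= m P F m: add FIRST(F m) = { a, m, z }.
In X ::= H P: P is at the end, add FOLLOW(X) = { $, a, m, z }.
Union: FOLLOW(P) = { $, a, m, z }.

{ $, a, m, z }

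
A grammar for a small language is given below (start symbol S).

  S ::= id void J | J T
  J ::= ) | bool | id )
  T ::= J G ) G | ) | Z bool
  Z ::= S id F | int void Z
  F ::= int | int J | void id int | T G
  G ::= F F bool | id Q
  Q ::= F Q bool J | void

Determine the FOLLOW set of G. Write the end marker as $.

In T ::= J G ) G: add FIRST() G) = { ) }.
In T ::= J G ) G: G is at the end, add FOLLOW(T) = { $, ), bool, id, int, void }.
In F ::= T G: G is at the end, add FOLLOW(F) = { ), bool, id, int, void }.
Union: FOLLOW(G) = { $, ), bool, id, int, void }.

{ $, ), bool, id, int, void }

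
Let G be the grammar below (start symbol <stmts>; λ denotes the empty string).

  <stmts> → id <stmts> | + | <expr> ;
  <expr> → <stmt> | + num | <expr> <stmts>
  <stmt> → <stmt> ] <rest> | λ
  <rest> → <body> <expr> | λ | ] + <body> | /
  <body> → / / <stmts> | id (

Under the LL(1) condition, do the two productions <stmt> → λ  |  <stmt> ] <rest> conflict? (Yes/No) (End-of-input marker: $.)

Yes

FIRST(λ) = { λ } and FIRST(<stmt> ] <rest>) = { ] }.
The first alternative is nullable and FOLLOW(<stmt>) = { +, ;, ], id } shares ] with FIRST of the second — conflict.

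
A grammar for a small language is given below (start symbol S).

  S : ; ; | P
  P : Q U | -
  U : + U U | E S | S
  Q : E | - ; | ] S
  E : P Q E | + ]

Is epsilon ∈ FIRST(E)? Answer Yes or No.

No

No nonterminal in this grammar is nullable.
No production of E has an RHS whose symbols are all nullable, so E is not nullable.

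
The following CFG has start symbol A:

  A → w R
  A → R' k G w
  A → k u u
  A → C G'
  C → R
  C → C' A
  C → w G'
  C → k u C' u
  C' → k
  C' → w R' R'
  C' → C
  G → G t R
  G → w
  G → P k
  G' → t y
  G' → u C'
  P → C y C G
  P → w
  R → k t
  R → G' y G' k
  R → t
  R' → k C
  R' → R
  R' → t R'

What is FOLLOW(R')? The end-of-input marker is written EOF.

In A → R' k G w: add FIRST(k G w) = { k }.
In C' → w R' R': add FIRST(R') = { k, t, u }.
In C' → w R' R': R' is at the end, add FOLLOW(C') = { EOF, k, t, u, w, y }.
In R' → t R': R' is at the end, add FOLLOW(R') = { EOF, k, t, u, w, y }.
Union: FOLLOW(R') = { EOF, k, t, u, w, y }.

{ EOF, k, t, u, w, y }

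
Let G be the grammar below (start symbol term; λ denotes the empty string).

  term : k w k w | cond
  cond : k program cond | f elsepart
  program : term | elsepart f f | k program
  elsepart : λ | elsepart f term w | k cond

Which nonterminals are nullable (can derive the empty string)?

Directly nullable (have an λ-production): elsepart.
No other nonterminal has a production whose RHS symbols are all nullable.

{ elsepart }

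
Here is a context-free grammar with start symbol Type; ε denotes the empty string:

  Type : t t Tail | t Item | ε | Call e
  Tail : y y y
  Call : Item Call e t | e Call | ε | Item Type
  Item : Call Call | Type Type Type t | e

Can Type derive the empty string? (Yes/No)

Type has an ε-production, so Type ⇒ ε.

Yes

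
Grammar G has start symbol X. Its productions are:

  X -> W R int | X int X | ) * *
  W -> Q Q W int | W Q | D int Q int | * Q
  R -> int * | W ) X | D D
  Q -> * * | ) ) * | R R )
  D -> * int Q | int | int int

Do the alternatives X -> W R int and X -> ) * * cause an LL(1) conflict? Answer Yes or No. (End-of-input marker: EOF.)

FIRST(W R int) = { ), *, int } and FIRST() * *) = { ) }.
Both contain ), so the two alternatives are not disjoint — LL(1) conflict.

Yes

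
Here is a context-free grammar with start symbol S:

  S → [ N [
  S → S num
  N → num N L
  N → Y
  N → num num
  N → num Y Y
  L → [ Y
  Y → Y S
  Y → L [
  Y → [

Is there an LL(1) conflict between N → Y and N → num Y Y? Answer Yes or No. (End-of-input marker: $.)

No

FIRST(Y) = { [ } and FIRST(num Y Y) = { num }.
The FIRST sets are disjoint and neither alternative is nullable — no conflict.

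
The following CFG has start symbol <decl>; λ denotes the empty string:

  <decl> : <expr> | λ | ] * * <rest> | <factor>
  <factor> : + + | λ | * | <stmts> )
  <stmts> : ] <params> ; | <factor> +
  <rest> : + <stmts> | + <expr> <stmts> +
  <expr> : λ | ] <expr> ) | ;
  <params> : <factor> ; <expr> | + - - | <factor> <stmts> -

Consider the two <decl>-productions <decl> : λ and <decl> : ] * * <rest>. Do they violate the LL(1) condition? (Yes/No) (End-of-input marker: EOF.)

FIRST(λ) = { λ } and FIRST(] * * <rest>) = { ] }.
The first is nullable but FOLLOW(<decl>) = { EOF } is disjoint from FIRST of the second.

No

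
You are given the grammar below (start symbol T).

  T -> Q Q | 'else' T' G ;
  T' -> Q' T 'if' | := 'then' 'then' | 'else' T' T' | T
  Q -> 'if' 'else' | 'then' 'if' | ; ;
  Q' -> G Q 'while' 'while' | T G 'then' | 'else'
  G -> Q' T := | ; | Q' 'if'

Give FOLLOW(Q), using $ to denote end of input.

In T -> Q Q: add FIRST(Q) = { 'if', 'then', ; }.
In T -> Q Q: Q is at the end, add FOLLOW(T) = { $, 'else', 'if', 'then', :=, ; }.
In Q' -> G Q 'while' 'while': add FIRST('while' 'while') = { 'while' }.
Union: FOLLOW(Q) = { $, 'else', 'if', 'then', 'while', :=, ; }.

{ $, 'else', 'if', 'then', 'while', :=, ; }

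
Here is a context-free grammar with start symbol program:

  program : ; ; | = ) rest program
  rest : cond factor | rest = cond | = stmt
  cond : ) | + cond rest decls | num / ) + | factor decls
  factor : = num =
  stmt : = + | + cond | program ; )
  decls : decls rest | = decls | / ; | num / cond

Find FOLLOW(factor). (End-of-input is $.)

In rest : cond factor: factor is at the end, add FOLLOW(rest) = { ), +, /, ;, =, num }.
In cond : factor decls: add FIRST(decls) = { /, =, num }.
Union: FOLLOW(factor) = { ), +, /, ;, =, num }.

{ ), +, /, ;, =, num }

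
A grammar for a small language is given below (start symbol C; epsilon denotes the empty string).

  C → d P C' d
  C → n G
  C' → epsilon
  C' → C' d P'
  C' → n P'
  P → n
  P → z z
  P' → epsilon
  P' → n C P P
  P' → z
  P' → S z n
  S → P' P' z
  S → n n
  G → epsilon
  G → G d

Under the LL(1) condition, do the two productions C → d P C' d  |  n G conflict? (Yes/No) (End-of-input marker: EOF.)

No

FIRST(d P C' d) = { d } and FIRST(n G) = { n }.
The FIRST sets are disjoint and neither alternative is nullable — no conflict.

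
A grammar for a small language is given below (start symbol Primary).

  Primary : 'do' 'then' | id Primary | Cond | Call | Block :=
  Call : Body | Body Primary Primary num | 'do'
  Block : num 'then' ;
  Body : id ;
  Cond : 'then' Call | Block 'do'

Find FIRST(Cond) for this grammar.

Cond : 'then' Call contributes {'then'}.
From Cond : Block 'do': add FIRST(Block) = { num }.
Union: FIRST(Cond) = { 'then', num }.

{ 'then', num }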